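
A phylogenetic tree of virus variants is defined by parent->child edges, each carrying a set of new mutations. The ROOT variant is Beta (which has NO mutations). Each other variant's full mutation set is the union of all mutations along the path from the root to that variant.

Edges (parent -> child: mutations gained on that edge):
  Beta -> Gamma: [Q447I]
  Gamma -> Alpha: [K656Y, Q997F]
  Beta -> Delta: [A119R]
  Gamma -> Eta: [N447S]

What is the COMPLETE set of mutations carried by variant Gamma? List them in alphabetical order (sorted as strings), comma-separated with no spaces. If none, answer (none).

Answer: Q447I

Derivation:
At Beta: gained [] -> total []
At Gamma: gained ['Q447I'] -> total ['Q447I']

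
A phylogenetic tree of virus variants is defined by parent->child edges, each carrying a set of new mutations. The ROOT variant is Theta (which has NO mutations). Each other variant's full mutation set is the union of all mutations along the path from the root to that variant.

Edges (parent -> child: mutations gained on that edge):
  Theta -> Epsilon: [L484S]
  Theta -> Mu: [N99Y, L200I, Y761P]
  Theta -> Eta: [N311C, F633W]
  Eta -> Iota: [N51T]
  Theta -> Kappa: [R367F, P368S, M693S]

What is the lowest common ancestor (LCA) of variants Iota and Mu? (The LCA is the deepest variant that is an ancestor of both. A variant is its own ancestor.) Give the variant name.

Answer: Theta

Derivation:
Path from root to Iota: Theta -> Eta -> Iota
  ancestors of Iota: {Theta, Eta, Iota}
Path from root to Mu: Theta -> Mu
  ancestors of Mu: {Theta, Mu}
Common ancestors: {Theta}
Walk up from Mu: Mu (not in ancestors of Iota), Theta (in ancestors of Iota)
Deepest common ancestor (LCA) = Theta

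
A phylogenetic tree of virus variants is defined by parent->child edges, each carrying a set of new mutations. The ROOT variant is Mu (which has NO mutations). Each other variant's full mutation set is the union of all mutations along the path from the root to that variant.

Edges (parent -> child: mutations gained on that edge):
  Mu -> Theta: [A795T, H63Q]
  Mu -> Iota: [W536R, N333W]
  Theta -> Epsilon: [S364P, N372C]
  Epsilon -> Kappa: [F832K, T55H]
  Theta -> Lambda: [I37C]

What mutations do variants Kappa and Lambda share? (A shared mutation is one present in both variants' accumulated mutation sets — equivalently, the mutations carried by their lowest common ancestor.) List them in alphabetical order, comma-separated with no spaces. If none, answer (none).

Accumulating mutations along path to Kappa:
  At Mu: gained [] -> total []
  At Theta: gained ['A795T', 'H63Q'] -> total ['A795T', 'H63Q']
  At Epsilon: gained ['S364P', 'N372C'] -> total ['A795T', 'H63Q', 'N372C', 'S364P']
  At Kappa: gained ['F832K', 'T55H'] -> total ['A795T', 'F832K', 'H63Q', 'N372C', 'S364P', 'T55H']
Mutations(Kappa) = ['A795T', 'F832K', 'H63Q', 'N372C', 'S364P', 'T55H']
Accumulating mutations along path to Lambda:
  At Mu: gained [] -> total []
  At Theta: gained ['A795T', 'H63Q'] -> total ['A795T', 'H63Q']
  At Lambda: gained ['I37C'] -> total ['A795T', 'H63Q', 'I37C']
Mutations(Lambda) = ['A795T', 'H63Q', 'I37C']
Intersection: ['A795T', 'F832K', 'H63Q', 'N372C', 'S364P', 'T55H'] ∩ ['A795T', 'H63Q', 'I37C'] = ['A795T', 'H63Q']

Answer: A795T,H63Q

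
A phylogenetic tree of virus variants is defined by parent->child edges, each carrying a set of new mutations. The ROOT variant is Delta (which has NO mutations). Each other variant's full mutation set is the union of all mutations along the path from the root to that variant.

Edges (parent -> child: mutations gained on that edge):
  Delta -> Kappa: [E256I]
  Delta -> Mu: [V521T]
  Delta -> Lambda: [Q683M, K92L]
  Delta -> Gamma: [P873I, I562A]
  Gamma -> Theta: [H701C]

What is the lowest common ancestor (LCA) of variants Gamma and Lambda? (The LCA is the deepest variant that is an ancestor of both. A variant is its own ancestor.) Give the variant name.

Path from root to Gamma: Delta -> Gamma
  ancestors of Gamma: {Delta, Gamma}
Path from root to Lambda: Delta -> Lambda
  ancestors of Lambda: {Delta, Lambda}
Common ancestors: {Delta}
Walk up from Lambda: Lambda (not in ancestors of Gamma), Delta (in ancestors of Gamma)
Deepest common ancestor (LCA) = Delta

Answer: Delta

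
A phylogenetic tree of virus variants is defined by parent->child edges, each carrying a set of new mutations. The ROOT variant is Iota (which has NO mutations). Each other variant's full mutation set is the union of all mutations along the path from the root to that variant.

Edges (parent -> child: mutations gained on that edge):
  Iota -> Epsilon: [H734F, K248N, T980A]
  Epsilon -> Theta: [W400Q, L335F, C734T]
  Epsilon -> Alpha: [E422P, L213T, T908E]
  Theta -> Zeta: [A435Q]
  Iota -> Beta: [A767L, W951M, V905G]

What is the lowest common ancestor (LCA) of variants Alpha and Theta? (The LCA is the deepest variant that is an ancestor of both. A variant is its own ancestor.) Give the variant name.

Path from root to Alpha: Iota -> Epsilon -> Alpha
  ancestors of Alpha: {Iota, Epsilon, Alpha}
Path from root to Theta: Iota -> Epsilon -> Theta
  ancestors of Theta: {Iota, Epsilon, Theta}
Common ancestors: {Iota, Epsilon}
Walk up from Theta: Theta (not in ancestors of Alpha), Epsilon (in ancestors of Alpha), Iota (in ancestors of Alpha)
Deepest common ancestor (LCA) = Epsilon

Answer: Epsilon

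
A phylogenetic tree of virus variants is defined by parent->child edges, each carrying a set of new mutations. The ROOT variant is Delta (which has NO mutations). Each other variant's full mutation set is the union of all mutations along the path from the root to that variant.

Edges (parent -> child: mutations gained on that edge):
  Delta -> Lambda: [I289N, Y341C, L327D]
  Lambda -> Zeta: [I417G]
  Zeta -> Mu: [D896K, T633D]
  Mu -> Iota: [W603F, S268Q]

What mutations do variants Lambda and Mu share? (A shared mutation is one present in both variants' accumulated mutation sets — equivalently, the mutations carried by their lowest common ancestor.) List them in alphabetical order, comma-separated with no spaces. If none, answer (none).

Accumulating mutations along path to Lambda:
  At Delta: gained [] -> total []
  At Lambda: gained ['I289N', 'Y341C', 'L327D'] -> total ['I289N', 'L327D', 'Y341C']
Mutations(Lambda) = ['I289N', 'L327D', 'Y341C']
Accumulating mutations along path to Mu:
  At Delta: gained [] -> total []
  At Lambda: gained ['I289N', 'Y341C', 'L327D'] -> total ['I289N', 'L327D', 'Y341C']
  At Zeta: gained ['I417G'] -> total ['I289N', 'I417G', 'L327D', 'Y341C']
  At Mu: gained ['D896K', 'T633D'] -> total ['D896K', 'I289N', 'I417G', 'L327D', 'T633D', 'Y341C']
Mutations(Mu) = ['D896K', 'I289N', 'I417G', 'L327D', 'T633D', 'Y341C']
Intersection: ['I289N', 'L327D', 'Y341C'] ∩ ['D896K', 'I289N', 'I417G', 'L327D', 'T633D', 'Y341C'] = ['I289N', 'L327D', 'Y341C']

Answer: I289N,L327D,Y341C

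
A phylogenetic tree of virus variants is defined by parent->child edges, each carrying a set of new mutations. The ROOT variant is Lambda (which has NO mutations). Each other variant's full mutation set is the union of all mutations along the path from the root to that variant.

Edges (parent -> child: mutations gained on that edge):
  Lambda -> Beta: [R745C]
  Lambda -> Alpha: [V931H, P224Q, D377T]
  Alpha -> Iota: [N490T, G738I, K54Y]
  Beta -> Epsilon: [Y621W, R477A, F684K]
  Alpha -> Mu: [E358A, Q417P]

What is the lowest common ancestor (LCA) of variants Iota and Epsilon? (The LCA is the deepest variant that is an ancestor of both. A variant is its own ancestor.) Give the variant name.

Answer: Lambda

Derivation:
Path from root to Iota: Lambda -> Alpha -> Iota
  ancestors of Iota: {Lambda, Alpha, Iota}
Path from root to Epsilon: Lambda -> Beta -> Epsilon
  ancestors of Epsilon: {Lambda, Beta, Epsilon}
Common ancestors: {Lambda}
Walk up from Epsilon: Epsilon (not in ancestors of Iota), Beta (not in ancestors of Iota), Lambda (in ancestors of Iota)
Deepest common ancestor (LCA) = Lambda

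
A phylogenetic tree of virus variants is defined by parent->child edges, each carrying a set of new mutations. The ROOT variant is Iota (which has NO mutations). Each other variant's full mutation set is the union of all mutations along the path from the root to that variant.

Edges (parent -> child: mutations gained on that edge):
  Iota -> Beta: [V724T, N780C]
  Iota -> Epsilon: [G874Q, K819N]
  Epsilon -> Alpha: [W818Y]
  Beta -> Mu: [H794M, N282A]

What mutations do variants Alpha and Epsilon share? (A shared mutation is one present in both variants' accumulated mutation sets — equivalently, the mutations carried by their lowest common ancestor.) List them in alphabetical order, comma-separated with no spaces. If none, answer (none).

Accumulating mutations along path to Alpha:
  At Iota: gained [] -> total []
  At Epsilon: gained ['G874Q', 'K819N'] -> total ['G874Q', 'K819N']
  At Alpha: gained ['W818Y'] -> total ['G874Q', 'K819N', 'W818Y']
Mutations(Alpha) = ['G874Q', 'K819N', 'W818Y']
Accumulating mutations along path to Epsilon:
  At Iota: gained [] -> total []
  At Epsilon: gained ['G874Q', 'K819N'] -> total ['G874Q', 'K819N']
Mutations(Epsilon) = ['G874Q', 'K819N']
Intersection: ['G874Q', 'K819N', 'W818Y'] ∩ ['G874Q', 'K819N'] = ['G874Q', 'K819N']

Answer: G874Q,K819N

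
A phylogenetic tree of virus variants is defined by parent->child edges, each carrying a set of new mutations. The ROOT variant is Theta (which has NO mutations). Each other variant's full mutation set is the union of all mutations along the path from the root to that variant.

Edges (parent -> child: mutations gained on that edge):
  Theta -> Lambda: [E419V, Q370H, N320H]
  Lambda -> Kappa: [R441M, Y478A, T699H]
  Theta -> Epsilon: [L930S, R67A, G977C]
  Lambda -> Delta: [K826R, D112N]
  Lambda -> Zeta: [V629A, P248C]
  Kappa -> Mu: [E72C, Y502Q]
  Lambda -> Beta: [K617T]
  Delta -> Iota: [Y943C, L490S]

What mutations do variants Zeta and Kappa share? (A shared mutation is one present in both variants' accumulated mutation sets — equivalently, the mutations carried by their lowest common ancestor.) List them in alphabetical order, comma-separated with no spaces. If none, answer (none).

Accumulating mutations along path to Zeta:
  At Theta: gained [] -> total []
  At Lambda: gained ['E419V', 'Q370H', 'N320H'] -> total ['E419V', 'N320H', 'Q370H']
  At Zeta: gained ['V629A', 'P248C'] -> total ['E419V', 'N320H', 'P248C', 'Q370H', 'V629A']
Mutations(Zeta) = ['E419V', 'N320H', 'P248C', 'Q370H', 'V629A']
Accumulating mutations along path to Kappa:
  At Theta: gained [] -> total []
  At Lambda: gained ['E419V', 'Q370H', 'N320H'] -> total ['E419V', 'N320H', 'Q370H']
  At Kappa: gained ['R441M', 'Y478A', 'T699H'] -> total ['E419V', 'N320H', 'Q370H', 'R441M', 'T699H', 'Y478A']
Mutations(Kappa) = ['E419V', 'N320H', 'Q370H', 'R441M', 'T699H', 'Y478A']
Intersection: ['E419V', 'N320H', 'P248C', 'Q370H', 'V629A'] ∩ ['E419V', 'N320H', 'Q370H', 'R441M', 'T699H', 'Y478A'] = ['E419V', 'N320H', 'Q370H']

Answer: E419V,N320H,Q370H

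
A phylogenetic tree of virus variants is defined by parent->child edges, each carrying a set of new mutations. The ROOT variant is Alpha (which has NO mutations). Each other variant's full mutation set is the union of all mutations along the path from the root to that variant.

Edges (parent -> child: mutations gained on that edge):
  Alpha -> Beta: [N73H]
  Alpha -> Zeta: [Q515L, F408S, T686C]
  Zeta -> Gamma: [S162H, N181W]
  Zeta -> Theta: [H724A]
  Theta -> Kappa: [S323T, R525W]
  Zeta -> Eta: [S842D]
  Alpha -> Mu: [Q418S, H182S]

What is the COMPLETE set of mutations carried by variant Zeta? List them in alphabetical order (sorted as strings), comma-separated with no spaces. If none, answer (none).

At Alpha: gained [] -> total []
At Zeta: gained ['Q515L', 'F408S', 'T686C'] -> total ['F408S', 'Q515L', 'T686C']

Answer: F408S,Q515L,T686C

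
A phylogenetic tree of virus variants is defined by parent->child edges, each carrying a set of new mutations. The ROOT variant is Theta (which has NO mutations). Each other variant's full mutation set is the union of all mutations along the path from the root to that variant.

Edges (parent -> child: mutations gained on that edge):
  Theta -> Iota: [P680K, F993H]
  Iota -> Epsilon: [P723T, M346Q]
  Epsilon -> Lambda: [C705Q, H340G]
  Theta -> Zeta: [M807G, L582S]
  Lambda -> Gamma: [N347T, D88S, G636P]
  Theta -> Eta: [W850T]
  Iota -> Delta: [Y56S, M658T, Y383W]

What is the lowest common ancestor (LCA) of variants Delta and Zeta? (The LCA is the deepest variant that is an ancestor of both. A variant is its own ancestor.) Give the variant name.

Answer: Theta

Derivation:
Path from root to Delta: Theta -> Iota -> Delta
  ancestors of Delta: {Theta, Iota, Delta}
Path from root to Zeta: Theta -> Zeta
  ancestors of Zeta: {Theta, Zeta}
Common ancestors: {Theta}
Walk up from Zeta: Zeta (not in ancestors of Delta), Theta (in ancestors of Delta)
Deepest common ancestor (LCA) = Theta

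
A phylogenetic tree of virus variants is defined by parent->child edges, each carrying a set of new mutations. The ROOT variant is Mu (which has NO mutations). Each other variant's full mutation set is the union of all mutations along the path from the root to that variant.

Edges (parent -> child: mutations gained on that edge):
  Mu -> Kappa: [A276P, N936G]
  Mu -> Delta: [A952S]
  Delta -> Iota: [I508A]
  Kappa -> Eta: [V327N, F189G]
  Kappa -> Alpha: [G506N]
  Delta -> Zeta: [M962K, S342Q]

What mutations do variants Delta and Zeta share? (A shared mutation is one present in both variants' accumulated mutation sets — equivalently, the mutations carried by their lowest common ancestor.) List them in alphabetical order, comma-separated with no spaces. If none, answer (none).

Accumulating mutations along path to Delta:
  At Mu: gained [] -> total []
  At Delta: gained ['A952S'] -> total ['A952S']
Mutations(Delta) = ['A952S']
Accumulating mutations along path to Zeta:
  At Mu: gained [] -> total []
  At Delta: gained ['A952S'] -> total ['A952S']
  At Zeta: gained ['M962K', 'S342Q'] -> total ['A952S', 'M962K', 'S342Q']
Mutations(Zeta) = ['A952S', 'M962K', 'S342Q']
Intersection: ['A952S'] ∩ ['A952S', 'M962K', 'S342Q'] = ['A952S']

Answer: A952S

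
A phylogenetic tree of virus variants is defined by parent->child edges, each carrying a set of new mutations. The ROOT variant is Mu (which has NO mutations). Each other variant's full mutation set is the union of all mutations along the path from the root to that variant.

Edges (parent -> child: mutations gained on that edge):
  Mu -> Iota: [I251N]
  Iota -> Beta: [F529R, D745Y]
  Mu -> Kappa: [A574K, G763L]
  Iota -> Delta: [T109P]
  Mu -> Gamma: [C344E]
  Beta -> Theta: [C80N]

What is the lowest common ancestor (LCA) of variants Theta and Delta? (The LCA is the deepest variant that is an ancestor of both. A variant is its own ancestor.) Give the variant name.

Path from root to Theta: Mu -> Iota -> Beta -> Theta
  ancestors of Theta: {Mu, Iota, Beta, Theta}
Path from root to Delta: Mu -> Iota -> Delta
  ancestors of Delta: {Mu, Iota, Delta}
Common ancestors: {Mu, Iota}
Walk up from Delta: Delta (not in ancestors of Theta), Iota (in ancestors of Theta), Mu (in ancestors of Theta)
Deepest common ancestor (LCA) = Iota

Answer: Iota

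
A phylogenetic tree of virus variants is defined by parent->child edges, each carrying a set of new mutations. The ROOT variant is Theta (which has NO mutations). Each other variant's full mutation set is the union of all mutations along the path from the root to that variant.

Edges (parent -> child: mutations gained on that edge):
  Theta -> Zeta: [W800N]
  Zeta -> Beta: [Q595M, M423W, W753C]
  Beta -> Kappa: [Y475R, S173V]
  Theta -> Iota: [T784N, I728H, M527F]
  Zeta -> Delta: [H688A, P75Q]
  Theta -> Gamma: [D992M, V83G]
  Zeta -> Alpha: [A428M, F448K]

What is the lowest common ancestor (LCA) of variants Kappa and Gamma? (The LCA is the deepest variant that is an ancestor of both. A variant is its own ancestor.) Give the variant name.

Path from root to Kappa: Theta -> Zeta -> Beta -> Kappa
  ancestors of Kappa: {Theta, Zeta, Beta, Kappa}
Path from root to Gamma: Theta -> Gamma
  ancestors of Gamma: {Theta, Gamma}
Common ancestors: {Theta}
Walk up from Gamma: Gamma (not in ancestors of Kappa), Theta (in ancestors of Kappa)
Deepest common ancestor (LCA) = Theta

Answer: Theta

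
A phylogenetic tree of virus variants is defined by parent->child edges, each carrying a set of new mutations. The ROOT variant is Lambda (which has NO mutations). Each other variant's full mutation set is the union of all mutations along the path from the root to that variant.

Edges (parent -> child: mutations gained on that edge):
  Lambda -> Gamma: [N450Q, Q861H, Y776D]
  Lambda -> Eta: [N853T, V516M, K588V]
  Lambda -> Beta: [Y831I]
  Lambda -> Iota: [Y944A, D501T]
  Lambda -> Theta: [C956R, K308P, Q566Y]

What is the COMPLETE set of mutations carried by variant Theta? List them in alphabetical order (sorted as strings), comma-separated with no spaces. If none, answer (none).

Answer: C956R,K308P,Q566Y

Derivation:
At Lambda: gained [] -> total []
At Theta: gained ['C956R', 'K308P', 'Q566Y'] -> total ['C956R', 'K308P', 'Q566Y']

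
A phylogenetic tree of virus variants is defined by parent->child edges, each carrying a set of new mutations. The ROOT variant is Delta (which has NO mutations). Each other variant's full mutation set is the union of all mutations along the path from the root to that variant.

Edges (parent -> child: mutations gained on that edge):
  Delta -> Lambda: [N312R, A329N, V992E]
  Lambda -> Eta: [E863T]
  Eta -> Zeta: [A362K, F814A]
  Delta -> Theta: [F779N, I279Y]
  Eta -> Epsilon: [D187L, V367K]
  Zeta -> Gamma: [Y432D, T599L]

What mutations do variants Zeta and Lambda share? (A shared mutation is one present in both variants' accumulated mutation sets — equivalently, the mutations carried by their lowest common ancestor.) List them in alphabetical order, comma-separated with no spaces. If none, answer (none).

Accumulating mutations along path to Zeta:
  At Delta: gained [] -> total []
  At Lambda: gained ['N312R', 'A329N', 'V992E'] -> total ['A329N', 'N312R', 'V992E']
  At Eta: gained ['E863T'] -> total ['A329N', 'E863T', 'N312R', 'V992E']
  At Zeta: gained ['A362K', 'F814A'] -> total ['A329N', 'A362K', 'E863T', 'F814A', 'N312R', 'V992E']
Mutations(Zeta) = ['A329N', 'A362K', 'E863T', 'F814A', 'N312R', 'V992E']
Accumulating mutations along path to Lambda:
  At Delta: gained [] -> total []
  At Lambda: gained ['N312R', 'A329N', 'V992E'] -> total ['A329N', 'N312R', 'V992E']
Mutations(Lambda) = ['A329N', 'N312R', 'V992E']
Intersection: ['A329N', 'A362K', 'E863T', 'F814A', 'N312R', 'V992E'] ∩ ['A329N', 'N312R', 'V992E'] = ['A329N', 'N312R', 'V992E']

Answer: A329N,N312R,V992E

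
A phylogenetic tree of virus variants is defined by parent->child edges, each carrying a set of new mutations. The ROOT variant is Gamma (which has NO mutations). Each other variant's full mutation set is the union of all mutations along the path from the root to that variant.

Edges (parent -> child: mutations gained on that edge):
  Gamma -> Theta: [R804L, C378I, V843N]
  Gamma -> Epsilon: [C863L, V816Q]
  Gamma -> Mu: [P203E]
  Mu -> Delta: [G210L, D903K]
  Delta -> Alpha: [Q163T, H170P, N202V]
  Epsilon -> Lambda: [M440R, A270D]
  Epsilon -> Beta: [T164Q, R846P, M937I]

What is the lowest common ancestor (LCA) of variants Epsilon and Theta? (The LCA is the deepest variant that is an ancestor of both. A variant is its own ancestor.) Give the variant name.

Answer: Gamma

Derivation:
Path from root to Epsilon: Gamma -> Epsilon
  ancestors of Epsilon: {Gamma, Epsilon}
Path from root to Theta: Gamma -> Theta
  ancestors of Theta: {Gamma, Theta}
Common ancestors: {Gamma}
Walk up from Theta: Theta (not in ancestors of Epsilon), Gamma (in ancestors of Epsilon)
Deepest common ancestor (LCA) = Gamma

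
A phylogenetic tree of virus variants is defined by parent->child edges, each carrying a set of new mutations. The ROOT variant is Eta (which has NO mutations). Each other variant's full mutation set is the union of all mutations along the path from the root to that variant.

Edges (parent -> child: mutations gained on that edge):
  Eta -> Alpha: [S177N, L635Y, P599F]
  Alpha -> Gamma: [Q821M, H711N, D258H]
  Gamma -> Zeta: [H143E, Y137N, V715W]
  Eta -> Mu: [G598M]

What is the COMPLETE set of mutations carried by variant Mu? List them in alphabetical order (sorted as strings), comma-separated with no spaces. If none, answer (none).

At Eta: gained [] -> total []
At Mu: gained ['G598M'] -> total ['G598M']

Answer: G598M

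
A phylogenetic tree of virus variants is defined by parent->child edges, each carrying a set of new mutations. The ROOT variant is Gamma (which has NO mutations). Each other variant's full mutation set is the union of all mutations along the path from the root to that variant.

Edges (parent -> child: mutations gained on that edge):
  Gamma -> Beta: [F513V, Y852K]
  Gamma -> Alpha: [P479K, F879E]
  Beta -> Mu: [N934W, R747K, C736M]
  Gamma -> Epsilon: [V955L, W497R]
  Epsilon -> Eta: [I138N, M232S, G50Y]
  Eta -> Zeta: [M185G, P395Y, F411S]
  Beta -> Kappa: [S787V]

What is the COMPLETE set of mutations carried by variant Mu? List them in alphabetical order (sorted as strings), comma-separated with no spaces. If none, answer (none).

At Gamma: gained [] -> total []
At Beta: gained ['F513V', 'Y852K'] -> total ['F513V', 'Y852K']
At Mu: gained ['N934W', 'R747K', 'C736M'] -> total ['C736M', 'F513V', 'N934W', 'R747K', 'Y852K']

Answer: C736M,F513V,N934W,R747K,Y852K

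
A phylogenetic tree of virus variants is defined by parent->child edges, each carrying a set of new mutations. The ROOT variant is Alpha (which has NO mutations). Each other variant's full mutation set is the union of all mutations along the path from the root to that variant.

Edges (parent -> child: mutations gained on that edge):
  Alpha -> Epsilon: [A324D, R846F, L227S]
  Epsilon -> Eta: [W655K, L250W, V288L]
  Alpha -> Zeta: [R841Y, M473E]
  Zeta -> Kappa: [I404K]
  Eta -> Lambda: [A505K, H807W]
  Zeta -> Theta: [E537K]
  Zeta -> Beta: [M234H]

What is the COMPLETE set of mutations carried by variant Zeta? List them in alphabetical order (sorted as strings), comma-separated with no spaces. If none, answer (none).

Answer: M473E,R841Y

Derivation:
At Alpha: gained [] -> total []
At Zeta: gained ['R841Y', 'M473E'] -> total ['M473E', 'R841Y']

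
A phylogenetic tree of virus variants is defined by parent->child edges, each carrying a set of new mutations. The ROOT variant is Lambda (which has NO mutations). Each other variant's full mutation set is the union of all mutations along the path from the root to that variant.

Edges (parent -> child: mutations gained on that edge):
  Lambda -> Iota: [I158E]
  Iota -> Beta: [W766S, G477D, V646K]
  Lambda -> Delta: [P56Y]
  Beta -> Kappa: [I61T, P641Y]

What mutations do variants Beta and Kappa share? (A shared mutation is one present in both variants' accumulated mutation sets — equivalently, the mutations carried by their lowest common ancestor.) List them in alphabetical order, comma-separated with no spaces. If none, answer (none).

Answer: G477D,I158E,V646K,W766S

Derivation:
Accumulating mutations along path to Beta:
  At Lambda: gained [] -> total []
  At Iota: gained ['I158E'] -> total ['I158E']
  At Beta: gained ['W766S', 'G477D', 'V646K'] -> total ['G477D', 'I158E', 'V646K', 'W766S']
Mutations(Beta) = ['G477D', 'I158E', 'V646K', 'W766S']
Accumulating mutations along path to Kappa:
  At Lambda: gained [] -> total []
  At Iota: gained ['I158E'] -> total ['I158E']
  At Beta: gained ['W766S', 'G477D', 'V646K'] -> total ['G477D', 'I158E', 'V646K', 'W766S']
  At Kappa: gained ['I61T', 'P641Y'] -> total ['G477D', 'I158E', 'I61T', 'P641Y', 'V646K', 'W766S']
Mutations(Kappa) = ['G477D', 'I158E', 'I61T', 'P641Y', 'V646K', 'W766S']
Intersection: ['G477D', 'I158E', 'V646K', 'W766S'] ∩ ['G477D', 'I158E', 'I61T', 'P641Y', 'V646K', 'W766S'] = ['G477D', 'I158E', 'V646K', 'W766S']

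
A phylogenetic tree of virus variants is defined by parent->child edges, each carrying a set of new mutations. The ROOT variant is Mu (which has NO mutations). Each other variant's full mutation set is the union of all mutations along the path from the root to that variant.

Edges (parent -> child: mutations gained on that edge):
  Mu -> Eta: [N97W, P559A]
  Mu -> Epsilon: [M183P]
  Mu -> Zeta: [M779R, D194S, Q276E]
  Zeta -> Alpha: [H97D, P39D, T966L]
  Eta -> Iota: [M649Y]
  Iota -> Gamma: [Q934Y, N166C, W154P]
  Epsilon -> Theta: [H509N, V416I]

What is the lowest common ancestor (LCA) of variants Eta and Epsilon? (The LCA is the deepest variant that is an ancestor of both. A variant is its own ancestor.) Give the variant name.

Answer: Mu

Derivation:
Path from root to Eta: Mu -> Eta
  ancestors of Eta: {Mu, Eta}
Path from root to Epsilon: Mu -> Epsilon
  ancestors of Epsilon: {Mu, Epsilon}
Common ancestors: {Mu}
Walk up from Epsilon: Epsilon (not in ancestors of Eta), Mu (in ancestors of Eta)
Deepest common ancestor (LCA) = Mu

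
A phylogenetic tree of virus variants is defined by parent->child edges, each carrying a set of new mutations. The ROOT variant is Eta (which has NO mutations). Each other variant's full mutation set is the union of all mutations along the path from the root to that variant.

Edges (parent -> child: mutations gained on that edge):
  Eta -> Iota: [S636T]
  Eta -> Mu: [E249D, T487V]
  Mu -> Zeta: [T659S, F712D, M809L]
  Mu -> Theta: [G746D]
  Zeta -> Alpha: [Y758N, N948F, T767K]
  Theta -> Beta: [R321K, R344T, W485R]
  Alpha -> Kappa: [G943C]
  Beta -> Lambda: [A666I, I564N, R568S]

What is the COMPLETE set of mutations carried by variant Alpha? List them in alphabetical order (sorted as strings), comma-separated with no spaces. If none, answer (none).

Answer: E249D,F712D,M809L,N948F,T487V,T659S,T767K,Y758N

Derivation:
At Eta: gained [] -> total []
At Mu: gained ['E249D', 'T487V'] -> total ['E249D', 'T487V']
At Zeta: gained ['T659S', 'F712D', 'M809L'] -> total ['E249D', 'F712D', 'M809L', 'T487V', 'T659S']
At Alpha: gained ['Y758N', 'N948F', 'T767K'] -> total ['E249D', 'F712D', 'M809L', 'N948F', 'T487V', 'T659S', 'T767K', 'Y758N']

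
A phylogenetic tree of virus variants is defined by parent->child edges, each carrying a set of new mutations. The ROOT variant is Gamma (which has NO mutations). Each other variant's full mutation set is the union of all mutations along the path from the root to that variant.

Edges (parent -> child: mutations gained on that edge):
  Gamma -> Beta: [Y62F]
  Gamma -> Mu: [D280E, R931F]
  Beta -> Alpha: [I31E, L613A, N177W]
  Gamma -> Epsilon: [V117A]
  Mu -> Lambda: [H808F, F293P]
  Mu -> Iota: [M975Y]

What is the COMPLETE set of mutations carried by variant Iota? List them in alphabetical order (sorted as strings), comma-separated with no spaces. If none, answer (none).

At Gamma: gained [] -> total []
At Mu: gained ['D280E', 'R931F'] -> total ['D280E', 'R931F']
At Iota: gained ['M975Y'] -> total ['D280E', 'M975Y', 'R931F']

Answer: D280E,M975Y,R931F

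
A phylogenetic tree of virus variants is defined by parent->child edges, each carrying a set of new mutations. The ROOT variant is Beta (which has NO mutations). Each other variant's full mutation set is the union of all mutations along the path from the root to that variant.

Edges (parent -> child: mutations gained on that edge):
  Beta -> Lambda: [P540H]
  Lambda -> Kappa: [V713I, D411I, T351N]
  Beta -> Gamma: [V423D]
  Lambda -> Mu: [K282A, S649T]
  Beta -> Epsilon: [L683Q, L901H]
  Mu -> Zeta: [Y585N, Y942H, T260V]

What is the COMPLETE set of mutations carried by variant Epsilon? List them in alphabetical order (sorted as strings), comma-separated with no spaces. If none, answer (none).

At Beta: gained [] -> total []
At Epsilon: gained ['L683Q', 'L901H'] -> total ['L683Q', 'L901H']

Answer: L683Q,L901H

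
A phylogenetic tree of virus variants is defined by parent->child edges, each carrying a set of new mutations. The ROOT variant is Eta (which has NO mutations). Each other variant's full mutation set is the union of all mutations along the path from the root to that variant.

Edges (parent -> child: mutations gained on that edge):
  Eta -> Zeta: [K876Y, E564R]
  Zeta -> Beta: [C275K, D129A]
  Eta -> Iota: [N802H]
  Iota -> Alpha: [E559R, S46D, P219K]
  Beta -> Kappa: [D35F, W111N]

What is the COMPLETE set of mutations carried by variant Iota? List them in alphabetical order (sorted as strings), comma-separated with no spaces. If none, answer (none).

Answer: N802H

Derivation:
At Eta: gained [] -> total []
At Iota: gained ['N802H'] -> total ['N802H']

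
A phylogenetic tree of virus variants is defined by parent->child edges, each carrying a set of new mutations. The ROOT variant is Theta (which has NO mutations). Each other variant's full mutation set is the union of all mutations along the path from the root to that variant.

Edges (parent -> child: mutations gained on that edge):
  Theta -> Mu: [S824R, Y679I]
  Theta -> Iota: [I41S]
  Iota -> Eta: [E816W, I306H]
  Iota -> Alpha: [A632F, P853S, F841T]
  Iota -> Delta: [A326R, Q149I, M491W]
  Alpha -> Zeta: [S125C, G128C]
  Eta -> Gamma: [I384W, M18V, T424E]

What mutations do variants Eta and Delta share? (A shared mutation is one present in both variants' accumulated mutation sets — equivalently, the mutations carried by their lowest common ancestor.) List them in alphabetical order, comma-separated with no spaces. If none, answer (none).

Answer: I41S

Derivation:
Accumulating mutations along path to Eta:
  At Theta: gained [] -> total []
  At Iota: gained ['I41S'] -> total ['I41S']
  At Eta: gained ['E816W', 'I306H'] -> total ['E816W', 'I306H', 'I41S']
Mutations(Eta) = ['E816W', 'I306H', 'I41S']
Accumulating mutations along path to Delta:
  At Theta: gained [] -> total []
  At Iota: gained ['I41S'] -> total ['I41S']
  At Delta: gained ['A326R', 'Q149I', 'M491W'] -> total ['A326R', 'I41S', 'M491W', 'Q149I']
Mutations(Delta) = ['A326R', 'I41S', 'M491W', 'Q149I']
Intersection: ['E816W', 'I306H', 'I41S'] ∩ ['A326R', 'I41S', 'M491W', 'Q149I'] = ['I41S']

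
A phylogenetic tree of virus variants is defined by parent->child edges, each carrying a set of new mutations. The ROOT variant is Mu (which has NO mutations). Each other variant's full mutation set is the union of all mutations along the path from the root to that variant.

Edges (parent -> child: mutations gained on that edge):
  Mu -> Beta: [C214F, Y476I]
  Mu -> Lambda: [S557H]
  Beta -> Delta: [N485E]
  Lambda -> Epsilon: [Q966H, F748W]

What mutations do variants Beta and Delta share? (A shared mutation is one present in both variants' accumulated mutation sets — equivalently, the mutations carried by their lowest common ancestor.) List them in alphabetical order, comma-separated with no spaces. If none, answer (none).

Accumulating mutations along path to Beta:
  At Mu: gained [] -> total []
  At Beta: gained ['C214F', 'Y476I'] -> total ['C214F', 'Y476I']
Mutations(Beta) = ['C214F', 'Y476I']
Accumulating mutations along path to Delta:
  At Mu: gained [] -> total []
  At Beta: gained ['C214F', 'Y476I'] -> total ['C214F', 'Y476I']
  At Delta: gained ['N485E'] -> total ['C214F', 'N485E', 'Y476I']
Mutations(Delta) = ['C214F', 'N485E', 'Y476I']
Intersection: ['C214F', 'Y476I'] ∩ ['C214F', 'N485E', 'Y476I'] = ['C214F', 'Y476I']

Answer: C214F,Y476I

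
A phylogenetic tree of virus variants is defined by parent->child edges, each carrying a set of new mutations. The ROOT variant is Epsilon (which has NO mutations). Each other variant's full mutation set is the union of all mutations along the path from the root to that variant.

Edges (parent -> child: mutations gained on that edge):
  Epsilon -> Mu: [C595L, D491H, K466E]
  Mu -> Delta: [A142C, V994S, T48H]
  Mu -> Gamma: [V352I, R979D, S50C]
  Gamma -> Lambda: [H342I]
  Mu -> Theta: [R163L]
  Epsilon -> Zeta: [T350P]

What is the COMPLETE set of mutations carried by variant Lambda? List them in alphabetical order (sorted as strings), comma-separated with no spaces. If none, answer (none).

At Epsilon: gained [] -> total []
At Mu: gained ['C595L', 'D491H', 'K466E'] -> total ['C595L', 'D491H', 'K466E']
At Gamma: gained ['V352I', 'R979D', 'S50C'] -> total ['C595L', 'D491H', 'K466E', 'R979D', 'S50C', 'V352I']
At Lambda: gained ['H342I'] -> total ['C595L', 'D491H', 'H342I', 'K466E', 'R979D', 'S50C', 'V352I']

Answer: C595L,D491H,H342I,K466E,R979D,S50C,V352I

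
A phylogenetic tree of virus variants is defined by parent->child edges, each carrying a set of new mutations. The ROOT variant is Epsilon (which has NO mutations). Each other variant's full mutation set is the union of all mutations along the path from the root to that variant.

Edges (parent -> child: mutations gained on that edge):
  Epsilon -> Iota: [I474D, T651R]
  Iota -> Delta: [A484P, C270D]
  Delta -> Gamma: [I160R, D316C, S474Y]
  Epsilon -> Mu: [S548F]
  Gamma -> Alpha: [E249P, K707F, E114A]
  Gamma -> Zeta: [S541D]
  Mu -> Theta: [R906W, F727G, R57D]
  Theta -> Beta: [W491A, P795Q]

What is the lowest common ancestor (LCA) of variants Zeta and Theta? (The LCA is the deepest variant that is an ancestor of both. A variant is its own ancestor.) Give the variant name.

Answer: Epsilon

Derivation:
Path from root to Zeta: Epsilon -> Iota -> Delta -> Gamma -> Zeta
  ancestors of Zeta: {Epsilon, Iota, Delta, Gamma, Zeta}
Path from root to Theta: Epsilon -> Mu -> Theta
  ancestors of Theta: {Epsilon, Mu, Theta}
Common ancestors: {Epsilon}
Walk up from Theta: Theta (not in ancestors of Zeta), Mu (not in ancestors of Zeta), Epsilon (in ancestors of Zeta)
Deepest common ancestor (LCA) = Epsilon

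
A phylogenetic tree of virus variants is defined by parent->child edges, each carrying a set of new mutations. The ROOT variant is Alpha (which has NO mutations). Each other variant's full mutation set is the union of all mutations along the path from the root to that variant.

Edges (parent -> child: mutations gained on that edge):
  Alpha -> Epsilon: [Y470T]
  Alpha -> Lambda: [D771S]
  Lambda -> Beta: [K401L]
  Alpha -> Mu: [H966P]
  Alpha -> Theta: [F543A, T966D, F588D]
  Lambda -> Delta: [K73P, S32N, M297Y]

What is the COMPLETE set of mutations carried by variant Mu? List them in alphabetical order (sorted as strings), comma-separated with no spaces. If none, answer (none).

Answer: H966P

Derivation:
At Alpha: gained [] -> total []
At Mu: gained ['H966P'] -> total ['H966P']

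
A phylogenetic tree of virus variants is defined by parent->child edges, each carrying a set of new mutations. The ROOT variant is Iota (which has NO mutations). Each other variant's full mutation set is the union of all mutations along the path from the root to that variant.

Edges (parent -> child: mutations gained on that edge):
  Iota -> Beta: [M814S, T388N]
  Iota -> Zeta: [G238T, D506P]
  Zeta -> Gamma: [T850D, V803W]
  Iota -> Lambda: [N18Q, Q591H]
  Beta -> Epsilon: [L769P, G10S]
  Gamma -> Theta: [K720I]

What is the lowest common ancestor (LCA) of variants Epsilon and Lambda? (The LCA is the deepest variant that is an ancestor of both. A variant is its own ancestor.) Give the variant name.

Path from root to Epsilon: Iota -> Beta -> Epsilon
  ancestors of Epsilon: {Iota, Beta, Epsilon}
Path from root to Lambda: Iota -> Lambda
  ancestors of Lambda: {Iota, Lambda}
Common ancestors: {Iota}
Walk up from Lambda: Lambda (not in ancestors of Epsilon), Iota (in ancestors of Epsilon)
Deepest common ancestor (LCA) = Iota

Answer: Iota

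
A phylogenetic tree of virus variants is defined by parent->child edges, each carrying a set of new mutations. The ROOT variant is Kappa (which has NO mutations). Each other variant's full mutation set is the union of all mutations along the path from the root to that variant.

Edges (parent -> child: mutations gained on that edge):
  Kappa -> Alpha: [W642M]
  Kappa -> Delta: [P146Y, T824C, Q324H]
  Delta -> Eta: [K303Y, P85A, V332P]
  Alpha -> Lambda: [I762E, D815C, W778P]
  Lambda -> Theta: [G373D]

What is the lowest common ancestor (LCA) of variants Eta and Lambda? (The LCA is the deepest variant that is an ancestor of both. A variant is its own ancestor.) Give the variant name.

Path from root to Eta: Kappa -> Delta -> Eta
  ancestors of Eta: {Kappa, Delta, Eta}
Path from root to Lambda: Kappa -> Alpha -> Lambda
  ancestors of Lambda: {Kappa, Alpha, Lambda}
Common ancestors: {Kappa}
Walk up from Lambda: Lambda (not in ancestors of Eta), Alpha (not in ancestors of Eta), Kappa (in ancestors of Eta)
Deepest common ancestor (LCA) = Kappa

Answer: Kappa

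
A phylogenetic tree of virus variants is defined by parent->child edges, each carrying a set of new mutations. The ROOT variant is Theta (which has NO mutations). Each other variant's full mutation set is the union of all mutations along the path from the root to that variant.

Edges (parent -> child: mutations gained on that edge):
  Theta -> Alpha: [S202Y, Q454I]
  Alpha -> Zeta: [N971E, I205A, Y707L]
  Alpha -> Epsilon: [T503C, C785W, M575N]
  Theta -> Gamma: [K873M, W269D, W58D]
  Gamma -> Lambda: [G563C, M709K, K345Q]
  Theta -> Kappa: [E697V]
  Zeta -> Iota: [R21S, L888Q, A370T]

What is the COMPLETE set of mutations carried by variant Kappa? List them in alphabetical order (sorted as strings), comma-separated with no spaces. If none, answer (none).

Answer: E697V

Derivation:
At Theta: gained [] -> total []
At Kappa: gained ['E697V'] -> total ['E697V']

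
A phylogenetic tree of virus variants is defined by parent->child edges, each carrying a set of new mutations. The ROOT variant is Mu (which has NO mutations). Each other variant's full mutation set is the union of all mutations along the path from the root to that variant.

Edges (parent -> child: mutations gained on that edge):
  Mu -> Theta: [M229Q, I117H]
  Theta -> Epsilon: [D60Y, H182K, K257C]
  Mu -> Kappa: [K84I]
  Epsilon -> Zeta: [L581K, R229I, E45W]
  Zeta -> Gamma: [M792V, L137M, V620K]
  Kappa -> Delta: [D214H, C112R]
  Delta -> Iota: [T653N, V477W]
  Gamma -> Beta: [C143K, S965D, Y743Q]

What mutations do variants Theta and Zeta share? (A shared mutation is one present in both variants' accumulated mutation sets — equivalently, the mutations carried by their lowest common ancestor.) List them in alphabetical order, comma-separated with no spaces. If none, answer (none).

Answer: I117H,M229Q

Derivation:
Accumulating mutations along path to Theta:
  At Mu: gained [] -> total []
  At Theta: gained ['M229Q', 'I117H'] -> total ['I117H', 'M229Q']
Mutations(Theta) = ['I117H', 'M229Q']
Accumulating mutations along path to Zeta:
  At Mu: gained [] -> total []
  At Theta: gained ['M229Q', 'I117H'] -> total ['I117H', 'M229Q']
  At Epsilon: gained ['D60Y', 'H182K', 'K257C'] -> total ['D60Y', 'H182K', 'I117H', 'K257C', 'M229Q']
  At Zeta: gained ['L581K', 'R229I', 'E45W'] -> total ['D60Y', 'E45W', 'H182K', 'I117H', 'K257C', 'L581K', 'M229Q', 'R229I']
Mutations(Zeta) = ['D60Y', 'E45W', 'H182K', 'I117H', 'K257C', 'L581K', 'M229Q', 'R229I']
Intersection: ['I117H', 'M229Q'] ∩ ['D60Y', 'E45W', 'H182K', 'I117H', 'K257C', 'L581K', 'M229Q', 'R229I'] = ['I117H', 'M229Q']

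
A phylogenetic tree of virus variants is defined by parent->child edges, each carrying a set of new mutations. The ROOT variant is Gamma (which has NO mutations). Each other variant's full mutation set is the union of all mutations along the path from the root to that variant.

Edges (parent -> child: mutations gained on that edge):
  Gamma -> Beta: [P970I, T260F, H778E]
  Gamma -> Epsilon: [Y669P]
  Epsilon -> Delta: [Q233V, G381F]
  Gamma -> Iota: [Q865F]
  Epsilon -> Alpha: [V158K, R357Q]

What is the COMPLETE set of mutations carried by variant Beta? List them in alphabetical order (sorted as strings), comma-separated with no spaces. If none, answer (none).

Answer: H778E,P970I,T260F

Derivation:
At Gamma: gained [] -> total []
At Beta: gained ['P970I', 'T260F', 'H778E'] -> total ['H778E', 'P970I', 'T260F']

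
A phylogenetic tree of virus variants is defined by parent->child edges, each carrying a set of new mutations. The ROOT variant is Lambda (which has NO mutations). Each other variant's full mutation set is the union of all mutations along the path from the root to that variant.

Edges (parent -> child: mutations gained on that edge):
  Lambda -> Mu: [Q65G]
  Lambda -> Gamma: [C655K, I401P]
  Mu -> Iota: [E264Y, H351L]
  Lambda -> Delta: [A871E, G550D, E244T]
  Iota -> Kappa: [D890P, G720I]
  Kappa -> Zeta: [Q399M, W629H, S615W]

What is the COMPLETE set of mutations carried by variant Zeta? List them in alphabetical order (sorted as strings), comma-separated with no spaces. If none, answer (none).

At Lambda: gained [] -> total []
At Mu: gained ['Q65G'] -> total ['Q65G']
At Iota: gained ['E264Y', 'H351L'] -> total ['E264Y', 'H351L', 'Q65G']
At Kappa: gained ['D890P', 'G720I'] -> total ['D890P', 'E264Y', 'G720I', 'H351L', 'Q65G']
At Zeta: gained ['Q399M', 'W629H', 'S615W'] -> total ['D890P', 'E264Y', 'G720I', 'H351L', 'Q399M', 'Q65G', 'S615W', 'W629H']

Answer: D890P,E264Y,G720I,H351L,Q399M,Q65G,S615W,W629H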